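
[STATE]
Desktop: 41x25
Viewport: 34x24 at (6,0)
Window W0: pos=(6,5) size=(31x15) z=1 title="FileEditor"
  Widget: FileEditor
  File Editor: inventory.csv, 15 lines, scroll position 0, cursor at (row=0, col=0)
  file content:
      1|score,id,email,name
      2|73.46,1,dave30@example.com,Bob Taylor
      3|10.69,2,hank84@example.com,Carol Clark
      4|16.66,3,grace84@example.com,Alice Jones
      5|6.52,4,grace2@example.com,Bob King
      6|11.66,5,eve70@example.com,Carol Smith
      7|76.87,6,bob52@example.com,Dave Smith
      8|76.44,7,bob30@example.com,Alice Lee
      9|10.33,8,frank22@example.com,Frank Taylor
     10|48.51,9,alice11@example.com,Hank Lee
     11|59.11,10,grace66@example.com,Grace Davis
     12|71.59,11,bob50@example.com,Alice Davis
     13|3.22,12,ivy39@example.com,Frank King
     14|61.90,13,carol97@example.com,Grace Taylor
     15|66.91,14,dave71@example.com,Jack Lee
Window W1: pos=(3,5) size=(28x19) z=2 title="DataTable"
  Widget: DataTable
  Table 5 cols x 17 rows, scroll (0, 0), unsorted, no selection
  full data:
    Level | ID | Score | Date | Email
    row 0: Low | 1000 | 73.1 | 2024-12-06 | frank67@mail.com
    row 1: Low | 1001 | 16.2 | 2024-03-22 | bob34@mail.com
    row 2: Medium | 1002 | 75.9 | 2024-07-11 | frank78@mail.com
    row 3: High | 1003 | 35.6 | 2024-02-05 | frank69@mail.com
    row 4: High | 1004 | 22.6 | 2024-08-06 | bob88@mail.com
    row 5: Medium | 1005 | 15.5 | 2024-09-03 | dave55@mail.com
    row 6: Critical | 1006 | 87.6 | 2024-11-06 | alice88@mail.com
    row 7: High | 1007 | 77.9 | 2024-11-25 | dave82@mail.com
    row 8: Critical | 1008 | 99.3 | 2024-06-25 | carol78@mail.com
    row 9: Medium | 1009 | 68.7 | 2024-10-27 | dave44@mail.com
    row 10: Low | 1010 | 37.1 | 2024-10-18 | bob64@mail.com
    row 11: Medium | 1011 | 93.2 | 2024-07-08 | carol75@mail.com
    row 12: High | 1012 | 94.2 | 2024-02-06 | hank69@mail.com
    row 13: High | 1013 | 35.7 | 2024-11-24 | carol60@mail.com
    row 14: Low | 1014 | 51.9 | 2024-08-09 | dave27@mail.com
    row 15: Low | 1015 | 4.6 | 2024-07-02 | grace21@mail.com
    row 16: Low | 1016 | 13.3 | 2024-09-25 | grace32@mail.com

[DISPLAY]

                                  
                                  
                                  
                                  
                                  
━━━━━━━━━━━━━━━━━━━━━━━━┓━━━━━┓   
ataTable                ┃     ┃   
────────────────────────┨─────┨   
vel   │ID  │Score│Date  ┃    ▲┃   
──────┼────┼─────┼──────┃om,B█┃   
w     │1000│73.1 │2024-1┃om,C░┃   
w     │1001│16.2 │2024-0┃com,░┃   
dium  │1002│75.9 │2024-0┃m,Bo░┃   
gh    │1003│35.6 │2024-0┃m,Ca░┃   
gh    │1004│22.6 │2024-0┃m,Da░┃   
dium  │1005│15.5 │2024-0┃m,Al░┃   
itical│1006│87.6 │2024-1┃com,░┃   
gh    │1007│77.9 │2024-1┃com,░┃   
itical│1008│99.3 │2024-0┃.com▼┃   
dium  │1009│68.7 │2024-1┃━━━━━┛   
w     │1010│37.1 │2024-1┃         
dium  │1011│93.2 │2024-0┃         
gh    │1012│94.2 │2024-0┃         
━━━━━━━━━━━━━━━━━━━━━━━━┛         


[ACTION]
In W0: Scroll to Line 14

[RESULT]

                                  
                                  
                                  
                                  
                                  
━━━━━━━━━━━━━━━━━━━━━━━━┓━━━━━┓   
ataTable                ┃     ┃   
────────────────────────┨─────┨   
vel   │ID  │Score│Date  ┃m,Bo▲┃   
──────┼────┼─────┼──────┃m,Ca░┃   
w     │1000│73.1 │2024-1┃m,Da░┃   
w     │1001│16.2 │2024-0┃m,Al░┃   
dium  │1002│75.9 │2024-0┃com,░┃   
gh    │1003│35.6 │2024-0┃com,░┃   
gh    │1004│22.6 │2024-0┃.com░┃   
dium  │1005│15.5 │2024-0┃om,A░┃   
itical│1006│87.6 │2024-1┃m,Fr░┃   
gh    │1007│77.9 │2024-1┃.com█┃   
itical│1008│99.3 │2024-0┃com,▼┃   
dium  │1009│68.7 │2024-1┃━━━━━┛   
w     │1010│37.1 │2024-1┃         
dium  │1011│93.2 │2024-0┃         
gh    │1012│94.2 │2024-0┃         
━━━━━━━━━━━━━━━━━━━━━━━━┛         


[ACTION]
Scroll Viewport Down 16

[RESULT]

                                  
                                  
                                  
                                  
━━━━━━━━━━━━━━━━━━━━━━━━┓━━━━━┓   
ataTable                ┃     ┃   
────────────────────────┨─────┨   
vel   │ID  │Score│Date  ┃m,Bo▲┃   
──────┼────┼─────┼──────┃m,Ca░┃   
w     │1000│73.1 │2024-1┃m,Da░┃   
w     │1001│16.2 │2024-0┃m,Al░┃   
dium  │1002│75.9 │2024-0┃com,░┃   
gh    │1003│35.6 │2024-0┃com,░┃   
gh    │1004│22.6 │2024-0┃.com░┃   
dium  │1005│15.5 │2024-0┃om,A░┃   
itical│1006│87.6 │2024-1┃m,Fr░┃   
gh    │1007│77.9 │2024-1┃.com█┃   
itical│1008│99.3 │2024-0┃com,▼┃   
dium  │1009│68.7 │2024-1┃━━━━━┛   
w     │1010│37.1 │2024-1┃         
dium  │1011│93.2 │2024-0┃         
gh    │1012│94.2 │2024-0┃         
━━━━━━━━━━━━━━━━━━━━━━━━┛         
                                  


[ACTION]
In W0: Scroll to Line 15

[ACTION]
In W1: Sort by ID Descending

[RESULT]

                                  
                                  
                                  
                                  
━━━━━━━━━━━━━━━━━━━━━━━━┓━━━━━┓   
ataTable                ┃     ┃   
────────────────────────┨─────┨   
vel   │ID ▼│Score│Date  ┃m,Bo▲┃   
──────┼────┼─────┼──────┃m,Ca░┃   
w     │1016│13.3 │2024-0┃m,Da░┃   
w     │1015│4.6  │2024-0┃m,Al░┃   
w     │1014│51.9 │2024-0┃com,░┃   
gh    │1013│35.7 │2024-1┃com,░┃   
gh    │1012│94.2 │2024-0┃.com░┃   
dium  │1011│93.2 │2024-0┃om,A░┃   
w     │1010│37.1 │2024-1┃m,Fr░┃   
dium  │1009│68.7 │2024-1┃.com█┃   
itical│1008│99.3 │2024-0┃com,▼┃   
gh    │1007│77.9 │2024-1┃━━━━━┛   
itical│1006│87.6 │2024-1┃         
dium  │1005│15.5 │2024-0┃         
gh    │1004│22.6 │2024-0┃         
━━━━━━━━━━━━━━━━━━━━━━━━┛         
                                  


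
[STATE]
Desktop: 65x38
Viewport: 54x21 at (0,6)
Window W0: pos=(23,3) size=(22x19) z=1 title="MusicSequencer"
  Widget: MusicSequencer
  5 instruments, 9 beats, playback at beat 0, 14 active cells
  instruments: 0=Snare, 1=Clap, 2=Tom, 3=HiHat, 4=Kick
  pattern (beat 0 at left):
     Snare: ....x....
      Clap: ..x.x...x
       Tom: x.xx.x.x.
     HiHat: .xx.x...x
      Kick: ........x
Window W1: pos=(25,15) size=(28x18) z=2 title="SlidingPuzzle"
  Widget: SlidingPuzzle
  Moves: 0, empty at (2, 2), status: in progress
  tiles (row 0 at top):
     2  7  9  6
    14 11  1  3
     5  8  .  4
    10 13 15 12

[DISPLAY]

                       ┃      ▼12345678     ┃         
                       ┃ Snare····█····     ┃         
                       ┃  Clap··█·█···█     ┃         
                       ┃   Tom█·██·█·█·     ┃         
                       ┃ HiHat·██·█···█     ┃         
                       ┃  Kick········█     ┃         
                       ┃                    ┃         
                       ┃                    ┃         
                       ┃                    ┃         
                       ┃ ┏━━━━━━━━━━━━━━━━━━━━━━━━━━┓ 
                       ┃ ┃ SlidingPuzzle            ┃ 
                       ┃ ┠──────────────────────────┨ 
                       ┃ ┃┌────┬────┬────┬────┐     ┃ 
                       ┃ ┃│  2 │  7 │  9 │  6 │     ┃ 
                       ┃ ┃├────┼────┼────┼────┤     ┃ 
                       ┗━┃│ 14 │ 11 │  1 │  3 │     ┃ 
                         ┃├────┼────┼────┼────┤     ┃ 
                         ┃│  5 │  8 │    │  4 │     ┃ 
                         ┃├────┼────┼────┼────┤     ┃ 
                         ┃│ 10 │ 13 │ 15 │ 12 │     ┃ 
                         ┃└────┴────┴────┴────┘     ┃ 


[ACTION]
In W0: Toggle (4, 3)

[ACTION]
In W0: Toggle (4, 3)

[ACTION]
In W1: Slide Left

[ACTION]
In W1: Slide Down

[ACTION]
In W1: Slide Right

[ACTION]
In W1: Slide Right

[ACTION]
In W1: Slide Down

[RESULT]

                       ┃      ▼12345678     ┃         
                       ┃ Snare····█····     ┃         
                       ┃  Clap··█·█···█     ┃         
                       ┃   Tom█·██·█·█·     ┃         
                       ┃ HiHat·██·█···█     ┃         
                       ┃  Kick········█     ┃         
                       ┃                    ┃         
                       ┃                    ┃         
                       ┃                    ┃         
                       ┃ ┏━━━━━━━━━━━━━━━━━━━━━━━━━━┓ 
                       ┃ ┃ SlidingPuzzle            ┃ 
                       ┃ ┠──────────────────────────┨ 
                       ┃ ┃┌────┬────┬────┬────┐     ┃ 
                       ┃ ┃│  2 │    │  9 │  6 │     ┃ 
                       ┃ ┃├────┼────┼────┼────┤     ┃ 
                       ┗━┃│ 14 │  7 │ 11 │  1 │     ┃ 
                         ┃├────┼────┼────┼────┤     ┃ 
                         ┃│  5 │  8 │  4 │  3 │     ┃ 
                         ┃├────┼────┼────┼────┤     ┃ 
                         ┃│ 10 │ 13 │ 15 │ 12 │     ┃ 
                         ┃└────┴────┴────┴────┘     ┃ 


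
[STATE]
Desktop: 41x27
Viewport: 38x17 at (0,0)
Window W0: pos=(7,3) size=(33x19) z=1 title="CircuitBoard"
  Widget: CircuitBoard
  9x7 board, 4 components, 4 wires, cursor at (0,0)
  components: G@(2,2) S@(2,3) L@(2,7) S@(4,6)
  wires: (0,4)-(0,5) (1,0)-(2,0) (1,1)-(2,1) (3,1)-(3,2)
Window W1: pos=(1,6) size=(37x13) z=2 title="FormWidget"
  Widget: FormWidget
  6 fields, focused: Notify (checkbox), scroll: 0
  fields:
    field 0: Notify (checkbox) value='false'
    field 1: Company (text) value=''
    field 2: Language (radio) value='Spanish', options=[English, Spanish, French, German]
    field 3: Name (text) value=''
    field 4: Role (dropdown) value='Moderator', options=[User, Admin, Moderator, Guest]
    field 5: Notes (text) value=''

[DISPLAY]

                                      
                                      
                                      
       ┏━━━━━━━━━━━━━━━━━━━━━━━━━━━━━━
       ┃ CircuitBoard                 
       ┠──────────────────────────────
 ┏━━━━━━━━━━━━━━━━━━━━━━━━━━━━━━━━━━━┓
 ┃ FormWidget                        ┃
 ┠───────────────────────────────────┨
 ┃> Notify:     [ ]                  ┃
 ┃  Company:    [                   ]┃
 ┃  Language:   ( ) English  (●) Span┃
 ┃  Name:       [                   ]┃
 ┃  Role:       [Moderator         ▼]┃
 ┃  Notes:      [                   ]┃
 ┃                                   ┃
 ┃                                   ┃


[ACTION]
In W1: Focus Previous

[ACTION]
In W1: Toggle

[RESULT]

                                      
                                      
                                      
       ┏━━━━━━━━━━━━━━━━━━━━━━━━━━━━━━
       ┃ CircuitBoard                 
       ┠──────────────────────────────
 ┏━━━━━━━━━━━━━━━━━━━━━━━━━━━━━━━━━━━┓
 ┃ FormWidget                        ┃
 ┠───────────────────────────────────┨
 ┃  Notify:     [ ]                  ┃
 ┃  Company:    [                   ]┃
 ┃  Language:   ( ) English  (●) Span┃
 ┃  Name:       [                   ]┃
 ┃  Role:       [Moderator         ▼]┃
 ┃> Notes:      [                   ]┃
 ┃                                   ┃
 ┃                                   ┃


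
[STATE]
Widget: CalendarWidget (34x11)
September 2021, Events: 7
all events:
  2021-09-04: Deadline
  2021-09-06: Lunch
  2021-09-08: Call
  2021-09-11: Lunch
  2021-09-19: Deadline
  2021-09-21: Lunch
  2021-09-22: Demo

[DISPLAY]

          September 2021          
Mo Tu We Th Fr Sa Su              
       1  2  3  4*  5             
 6*  7  8*  9 10 11* 12           
13 14 15 16 17 18 19*             
20 21* 22* 23 24 25 26            
27 28 29 30                       
                                  
                                  
                                  
                                  


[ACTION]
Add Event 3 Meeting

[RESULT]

          September 2021          
Mo Tu We Th Fr Sa Su              
       1  2  3*  4*  5            
 6*  7  8*  9 10 11* 12           
13 14 15 16 17 18 19*             
20 21* 22* 23 24 25 26            
27 28 29 30                       
                                  
                                  
                                  
                                  


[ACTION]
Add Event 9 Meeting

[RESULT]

          September 2021          
Mo Tu We Th Fr Sa Su              
       1  2  3*  4*  5            
 6*  7  8*  9* 10 11* 12          
13 14 15 16 17 18 19*             
20 21* 22* 23 24 25 26            
27 28 29 30                       
                                  
                                  
                                  
                                  


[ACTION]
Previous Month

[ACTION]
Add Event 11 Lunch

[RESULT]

           August 2021            
Mo Tu We Th Fr Sa Su              
                   1              
 2  3  4  5  6  7  8              
 9 10 11* 12 13 14 15             
16 17 18 19 20 21 22              
23 24 25 26 27 28 29              
30 31                             
                                  
                                  
                                  


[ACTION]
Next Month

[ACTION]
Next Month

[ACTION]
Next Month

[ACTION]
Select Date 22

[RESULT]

          November 2021           
Mo Tu We Th Fr Sa Su              
 1  2  3  4  5  6  7              
 8  9 10 11 12 13 14              
15 16 17 18 19 20 21              
[22] 23 24 25 26 27 28            
29 30                             
                                  
                                  
                                  
                                  


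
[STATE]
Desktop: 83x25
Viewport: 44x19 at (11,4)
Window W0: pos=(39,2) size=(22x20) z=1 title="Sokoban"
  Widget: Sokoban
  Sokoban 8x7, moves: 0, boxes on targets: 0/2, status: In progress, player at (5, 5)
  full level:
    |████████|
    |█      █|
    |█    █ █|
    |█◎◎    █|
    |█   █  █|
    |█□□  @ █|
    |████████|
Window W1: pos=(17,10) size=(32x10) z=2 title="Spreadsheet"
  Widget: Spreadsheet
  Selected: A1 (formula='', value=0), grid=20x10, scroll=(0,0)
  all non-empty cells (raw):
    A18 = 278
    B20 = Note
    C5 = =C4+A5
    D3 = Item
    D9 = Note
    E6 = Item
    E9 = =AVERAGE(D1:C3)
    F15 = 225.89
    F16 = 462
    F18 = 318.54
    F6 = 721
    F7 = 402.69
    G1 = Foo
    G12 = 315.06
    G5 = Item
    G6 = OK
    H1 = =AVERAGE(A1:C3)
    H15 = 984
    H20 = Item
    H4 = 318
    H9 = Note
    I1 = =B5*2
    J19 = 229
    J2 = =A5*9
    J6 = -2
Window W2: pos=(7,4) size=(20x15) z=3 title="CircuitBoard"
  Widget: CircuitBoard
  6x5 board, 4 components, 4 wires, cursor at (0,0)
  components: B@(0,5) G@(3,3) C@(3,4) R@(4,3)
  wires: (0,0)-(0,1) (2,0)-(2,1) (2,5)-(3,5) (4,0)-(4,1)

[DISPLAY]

━━━━━━━━━━━━━━━┓            ┠───────────────
rcuitBoard     ┃            ┃████████       
───────────────┨            ┃█      █       
0 1 2 3 4 5    ┃            ┃█    █ █       
[.]─ ·         ┃            ┃█◎◎    █       
               ┃            ┃█   █  █       
               ┃━━━━━━━━━━━━━━━━━━━━━┓      
               ┃eet                  ┃      
 · ─ ·         ┃─────────────────────┨ 0/2  
               ┃                     ┃      
             G ┃      B       C      ┃      
               ┃---------------------┃      
 · ─ ·       R ┃[0]       0       0  ┃      
sor: (0,0)     ┃  0       0       0  ┃      
━━━━━━━━━━━━━━━┛  0       0       0It┃      
      ┗━━━━━━━━━━━━━━━━━━━━━━━━━━━━━━┛      
                            ┃               
                            ┗━━━━━━━━━━━━━━━
                                            


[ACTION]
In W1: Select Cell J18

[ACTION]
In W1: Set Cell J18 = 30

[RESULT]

━━━━━━━━━━━━━━━┓            ┠───────────────
rcuitBoard     ┃            ┃████████       
───────────────┨            ┃█      █       
0 1 2 3 4 5    ┃            ┃█    █ █       
[.]─ ·         ┃            ┃█◎◎    █       
               ┃            ┃█   █  █       
               ┃━━━━━━━━━━━━━━━━━━━━━┓      
               ┃eet                  ┃      
 · ─ ·         ┃─────────────────────┨ 0/2  
               ┃                     ┃      
             G ┃      B       C      ┃      
               ┃---------------------┃      
 · ─ ·       R ┃  0       0       0  ┃      
sor: (0,0)     ┃  0       0       0  ┃      
━━━━━━━━━━━━━━━┛  0       0       0It┃      
      ┗━━━━━━━━━━━━━━━━━━━━━━━━━━━━━━┛      
                            ┃               
                            ┗━━━━━━━━━━━━━━━
                                            


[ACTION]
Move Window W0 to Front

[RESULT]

━━━━━━━━━━━━━━━┓            ┠───────────────
rcuitBoard     ┃            ┃████████       
───────────────┨            ┃█      █       
0 1 2 3 4 5    ┃            ┃█    █ █       
[.]─ ·         ┃            ┃█◎◎    █       
               ┃            ┃█   █  █       
               ┃━━━━━━━━━━━━┃█□□  @ █       
               ┃eet         ┃████████       
 · ─ ·         ┃────────────┃Moves: 0  0/2  
               ┃            ┃               
             G ┃      B     ┃               
               ┃------------┃               
 · ─ ·       R ┃  0       0 ┃               
sor: (0,0)     ┃  0       0 ┃               
━━━━━━━━━━━━━━━┛  0       0 ┃               
      ┗━━━━━━━━━━━━━━━━━━━━━┃               
                            ┃               
                            ┗━━━━━━━━━━━━━━━
                                            


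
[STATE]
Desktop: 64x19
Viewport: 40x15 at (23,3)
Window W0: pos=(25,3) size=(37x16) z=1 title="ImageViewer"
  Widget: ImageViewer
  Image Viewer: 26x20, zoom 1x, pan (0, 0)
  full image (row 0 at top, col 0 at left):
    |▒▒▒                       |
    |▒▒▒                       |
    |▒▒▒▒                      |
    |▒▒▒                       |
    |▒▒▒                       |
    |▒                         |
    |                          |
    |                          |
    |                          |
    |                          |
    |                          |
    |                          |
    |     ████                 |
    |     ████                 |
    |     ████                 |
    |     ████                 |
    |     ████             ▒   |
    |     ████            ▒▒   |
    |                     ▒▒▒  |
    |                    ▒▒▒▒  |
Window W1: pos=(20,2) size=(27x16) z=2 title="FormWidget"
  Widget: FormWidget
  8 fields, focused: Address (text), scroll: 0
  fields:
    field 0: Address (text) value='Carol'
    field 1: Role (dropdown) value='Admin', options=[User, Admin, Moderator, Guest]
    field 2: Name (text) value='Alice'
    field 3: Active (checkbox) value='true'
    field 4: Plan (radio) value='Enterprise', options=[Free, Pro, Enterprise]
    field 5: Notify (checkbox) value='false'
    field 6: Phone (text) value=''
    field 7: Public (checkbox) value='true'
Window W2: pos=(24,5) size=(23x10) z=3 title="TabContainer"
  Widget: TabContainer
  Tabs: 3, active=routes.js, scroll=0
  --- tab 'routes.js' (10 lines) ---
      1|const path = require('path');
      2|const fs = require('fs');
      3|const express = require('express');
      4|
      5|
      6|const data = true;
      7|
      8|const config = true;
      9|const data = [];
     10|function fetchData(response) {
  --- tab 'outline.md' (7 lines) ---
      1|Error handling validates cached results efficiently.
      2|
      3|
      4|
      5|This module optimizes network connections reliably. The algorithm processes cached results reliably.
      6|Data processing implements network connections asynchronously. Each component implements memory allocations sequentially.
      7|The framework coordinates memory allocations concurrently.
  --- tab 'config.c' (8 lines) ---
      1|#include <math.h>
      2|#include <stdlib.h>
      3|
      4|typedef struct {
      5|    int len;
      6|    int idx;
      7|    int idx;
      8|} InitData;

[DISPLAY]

ormWidget              ┃━━━━━━━━━━━━━━┓ 
───────────────────────┨              ┃ 
A┏━━━━━━━━━━━━━━━━━━━━━┓──────────────┨ 
R┃ TabContainer        ┃              ┃ 
N┠─────────────────────┨              ┃ 
A┃[routes.js]│ outline.┃              ┃ 
P┃─────────────────────┃              ┃ 
N┃const path = require(┃              ┃ 
P┃const fs = require('f┃              ┃ 
P┃const express = requi┃              ┃ 
 ┃                     ┃              ┃ 
 ┗━━━━━━━━━━━━━━━━━━━━━┛              ┃ 
                       ┃              ┃ 
                       ┃              ┃ 
━━━━━━━━━━━━━━━━━━━━━━━┛              ┃ 


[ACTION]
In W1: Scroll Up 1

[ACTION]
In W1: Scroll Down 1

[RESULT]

ormWidget              ┃━━━━━━━━━━━━━━┓ 
───────────────────────┨              ┃ 
R┏━━━━━━━━━━━━━━━━━━━━━┓──────────────┨ 
N┃ TabContainer        ┃              ┃ 
A┠─────────────────────┨              ┃ 
P┃[routes.js]│ outline.┃              ┃ 
N┃─────────────────────┃              ┃ 
P┃const path = require(┃              ┃ 
P┃const fs = require('f┃              ┃ 
 ┃const express = requi┃              ┃ 
 ┃                     ┃              ┃ 
 ┗━━━━━━━━━━━━━━━━━━━━━┛              ┃ 
                       ┃              ┃ 
                       ┃              ┃ 
━━━━━━━━━━━━━━━━━━━━━━━┛              ┃ 


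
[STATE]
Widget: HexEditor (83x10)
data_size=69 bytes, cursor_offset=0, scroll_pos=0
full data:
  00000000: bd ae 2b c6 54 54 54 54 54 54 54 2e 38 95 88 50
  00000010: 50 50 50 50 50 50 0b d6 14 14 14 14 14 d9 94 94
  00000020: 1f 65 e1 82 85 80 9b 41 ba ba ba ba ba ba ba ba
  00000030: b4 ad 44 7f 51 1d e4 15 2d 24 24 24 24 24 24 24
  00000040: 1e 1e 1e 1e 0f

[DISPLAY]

00000000  BD ae 2b c6 54 54 54 54  54 54 54 2e 38 95 88 50  |..+.TTTTTTT.8..P|     
00000010  50 50 50 50 50 50 0b d6  14 14 14 14 14 d9 94 94  |PPPPPP..........|     
00000020  1f 65 e1 82 85 80 9b 41  ba ba ba ba ba ba ba ba  |.e.....A........|     
00000030  b4 ad 44 7f 51 1d e4 15  2d 24 24 24 24 24 24 24  |..D.Q...-$$$$$$$|     
00000040  1e 1e 1e 1e 0f                                    |.....           |     
                                                                                   
                                                                                   
                                                                                   
                                                                                   
                                                                                   


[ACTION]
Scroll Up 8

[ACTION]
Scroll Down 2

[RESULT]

00000020  1f 65 e1 82 85 80 9b 41  ba ba ba ba ba ba ba ba  |.e.....A........|     
00000030  b4 ad 44 7f 51 1d e4 15  2d 24 24 24 24 24 24 24  |..D.Q...-$$$$$$$|     
00000040  1e 1e 1e 1e 0f                                    |.....           |     
                                                                                   
                                                                                   
                                                                                   
                                                                                   
                                                                                   
                                                                                   
                                                                                   


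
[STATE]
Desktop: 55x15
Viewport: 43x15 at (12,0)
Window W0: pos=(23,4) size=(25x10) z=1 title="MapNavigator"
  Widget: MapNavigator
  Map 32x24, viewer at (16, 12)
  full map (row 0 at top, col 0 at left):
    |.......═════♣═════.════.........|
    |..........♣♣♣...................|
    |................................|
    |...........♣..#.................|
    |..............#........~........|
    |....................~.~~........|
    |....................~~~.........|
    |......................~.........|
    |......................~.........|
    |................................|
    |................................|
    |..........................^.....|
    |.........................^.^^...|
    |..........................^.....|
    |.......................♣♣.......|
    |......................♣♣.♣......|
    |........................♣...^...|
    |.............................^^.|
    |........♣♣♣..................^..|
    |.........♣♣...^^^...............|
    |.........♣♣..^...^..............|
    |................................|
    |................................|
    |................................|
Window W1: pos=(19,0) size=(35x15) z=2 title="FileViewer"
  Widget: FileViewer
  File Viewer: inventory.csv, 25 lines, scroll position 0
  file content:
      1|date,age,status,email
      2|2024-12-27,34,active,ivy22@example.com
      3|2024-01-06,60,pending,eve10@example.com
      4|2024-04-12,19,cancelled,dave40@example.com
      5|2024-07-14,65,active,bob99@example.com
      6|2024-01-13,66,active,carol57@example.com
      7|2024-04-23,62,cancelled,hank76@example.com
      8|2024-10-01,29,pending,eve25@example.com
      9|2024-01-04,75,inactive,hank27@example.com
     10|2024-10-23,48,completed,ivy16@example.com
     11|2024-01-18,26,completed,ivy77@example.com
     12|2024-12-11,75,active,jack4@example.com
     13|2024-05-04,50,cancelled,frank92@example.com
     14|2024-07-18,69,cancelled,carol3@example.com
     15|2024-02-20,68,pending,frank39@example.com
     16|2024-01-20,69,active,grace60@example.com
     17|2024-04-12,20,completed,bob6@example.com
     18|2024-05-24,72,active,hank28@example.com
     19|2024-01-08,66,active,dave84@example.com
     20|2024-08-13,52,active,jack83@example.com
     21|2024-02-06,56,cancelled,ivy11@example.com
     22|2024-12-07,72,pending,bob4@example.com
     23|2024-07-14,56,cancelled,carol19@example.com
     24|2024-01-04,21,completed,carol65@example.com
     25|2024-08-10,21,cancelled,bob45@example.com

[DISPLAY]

       ┏━━━━━━━━━━━━━━━━━━━━━━━━━━━━━━━━━┓ 
       ┃ FileViewer                      ┃ 
       ┠─────────────────────────────────┨ 
       ┃date,age,status,email           ▲┃ 
       ┃2024-12-27,34,active,ivy22@examp█┃ 
       ┃2024-01-06,60,pending,eve10@exam░┃ 
       ┃2024-04-12,19,cancelled,dave40@e░┃ 
       ┃2024-07-14,65,active,bob99@examp░┃ 
       ┃2024-01-13,66,active,carol57@exa░┃ 
       ┃2024-04-23,62,cancelled,hank76@e░┃ 
       ┃2024-10-01,29,pending,eve25@exam░┃ 
       ┃2024-01-04,75,inactive,hank27@ex░┃ 
       ┃2024-10-23,48,completed,ivy16@ex░┃ 
       ┃2024-01-18,26,completed,ivy77@ex▼┃ 
       ┗━━━━━━━━━━━━━━━━━━━━━━━━━━━━━━━━━┛ 


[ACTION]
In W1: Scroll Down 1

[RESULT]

       ┏━━━━━━━━━━━━━━━━━━━━━━━━━━━━━━━━━┓ 
       ┃ FileViewer                      ┃ 
       ┠─────────────────────────────────┨ 
       ┃2024-12-27,34,active,ivy22@examp▲┃ 
       ┃2024-01-06,60,pending,eve10@exam█┃ 
       ┃2024-04-12,19,cancelled,dave40@e░┃ 
       ┃2024-07-14,65,active,bob99@examp░┃ 
       ┃2024-01-13,66,active,carol57@exa░┃ 
       ┃2024-04-23,62,cancelled,hank76@e░┃ 
       ┃2024-10-01,29,pending,eve25@exam░┃ 
       ┃2024-01-04,75,inactive,hank27@ex░┃ 
       ┃2024-10-23,48,completed,ivy16@ex░┃ 
       ┃2024-01-18,26,completed,ivy77@ex░┃ 
       ┃2024-12-11,75,active,jack4@examp▼┃ 
       ┗━━━━━━━━━━━━━━━━━━━━━━━━━━━━━━━━━┛ 


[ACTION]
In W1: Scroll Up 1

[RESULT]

       ┏━━━━━━━━━━━━━━━━━━━━━━━━━━━━━━━━━┓ 
       ┃ FileViewer                      ┃ 
       ┠─────────────────────────────────┨ 
       ┃date,age,status,email           ▲┃ 
       ┃2024-12-27,34,active,ivy22@examp█┃ 
       ┃2024-01-06,60,pending,eve10@exam░┃ 
       ┃2024-04-12,19,cancelled,dave40@e░┃ 
       ┃2024-07-14,65,active,bob99@examp░┃ 
       ┃2024-01-13,66,active,carol57@exa░┃ 
       ┃2024-04-23,62,cancelled,hank76@e░┃ 
       ┃2024-10-01,29,pending,eve25@exam░┃ 
       ┃2024-01-04,75,inactive,hank27@ex░┃ 
       ┃2024-10-23,48,completed,ivy16@ex░┃ 
       ┃2024-01-18,26,completed,ivy77@ex▼┃ 
       ┗━━━━━━━━━━━━━━━━━━━━━━━━━━━━━━━━━┛ 


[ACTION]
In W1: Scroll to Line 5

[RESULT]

       ┏━━━━━━━━━━━━━━━━━━━━━━━━━━━━━━━━━┓ 
       ┃ FileViewer                      ┃ 
       ┠─────────────────────────────────┨ 
       ┃2024-07-14,65,active,bob99@examp▲┃ 
       ┃2024-01-13,66,active,carol57@exa░┃ 
       ┃2024-04-23,62,cancelled,hank76@e░┃ 
       ┃2024-10-01,29,pending,eve25@exam█┃ 
       ┃2024-01-04,75,inactive,hank27@ex░┃ 
       ┃2024-10-23,48,completed,ivy16@ex░┃ 
       ┃2024-01-18,26,completed,ivy77@ex░┃ 
       ┃2024-12-11,75,active,jack4@examp░┃ 
       ┃2024-05-04,50,cancelled,frank92@░┃ 
       ┃2024-07-18,69,cancelled,carol3@e░┃ 
       ┃2024-02-20,68,pending,frank39@ex▼┃ 
       ┗━━━━━━━━━━━━━━━━━━━━━━━━━━━━━━━━━┛ 


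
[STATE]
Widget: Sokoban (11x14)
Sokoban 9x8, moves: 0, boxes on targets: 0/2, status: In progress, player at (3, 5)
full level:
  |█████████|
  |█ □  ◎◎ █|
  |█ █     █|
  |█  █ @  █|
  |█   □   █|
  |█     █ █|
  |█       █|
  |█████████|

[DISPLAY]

█████████  
█ □  ◎◎ █  
█ █     █  
█  █ @  █  
█   □   █  
█     █ █  
█       █  
█████████  
Moves: 0  0
           
           
           
           
           


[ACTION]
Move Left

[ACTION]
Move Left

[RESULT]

█████████  
█ □  ◎◎ █  
█ █     █  
█  █@   █  
█   □   █  
█     █ █  
█       █  
█████████  
Moves: 1  0
           
           
           
           
           


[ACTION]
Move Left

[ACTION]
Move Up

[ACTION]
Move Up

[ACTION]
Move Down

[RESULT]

█████████  
█ □  ◎◎ █  
█ █ @   █  
█  █    █  
█   □   █  
█     █ █  
█       █  
█████████  
Moves: 4  0
           
           
           
           
           


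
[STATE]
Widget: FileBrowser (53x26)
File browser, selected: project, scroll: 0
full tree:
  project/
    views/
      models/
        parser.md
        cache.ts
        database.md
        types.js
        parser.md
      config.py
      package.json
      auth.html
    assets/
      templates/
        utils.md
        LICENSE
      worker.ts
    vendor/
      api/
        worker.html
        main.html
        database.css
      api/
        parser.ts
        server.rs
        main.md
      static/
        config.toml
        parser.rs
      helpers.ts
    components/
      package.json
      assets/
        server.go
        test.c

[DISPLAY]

> [-] project/                                       
    [+] views/                                       
    [+] assets/                                      
    [+] vendor/                                      
    [+] components/                                  
                                                     
                                                     
                                                     
                                                     
                                                     
                                                     
                                                     
                                                     
                                                     
                                                     
                                                     
                                                     
                                                     
                                                     
                                                     
                                                     
                                                     
                                                     
                                                     
                                                     
                                                     


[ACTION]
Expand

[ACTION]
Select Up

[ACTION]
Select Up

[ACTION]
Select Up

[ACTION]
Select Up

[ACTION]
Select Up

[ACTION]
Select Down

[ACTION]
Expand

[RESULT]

  [-] project/                                       
  > [-] views/                                       
      [+] models/                                    
      config.py                                      
      package.json                                   
      auth.html                                      
    [+] assets/                                      
    [+] vendor/                                      
    [+] components/                                  
                                                     
                                                     
                                                     
                                                     
                                                     
                                                     
                                                     
                                                     
                                                     
                                                     
                                                     
                                                     
                                                     
                                                     
                                                     
                                                     
                                                     


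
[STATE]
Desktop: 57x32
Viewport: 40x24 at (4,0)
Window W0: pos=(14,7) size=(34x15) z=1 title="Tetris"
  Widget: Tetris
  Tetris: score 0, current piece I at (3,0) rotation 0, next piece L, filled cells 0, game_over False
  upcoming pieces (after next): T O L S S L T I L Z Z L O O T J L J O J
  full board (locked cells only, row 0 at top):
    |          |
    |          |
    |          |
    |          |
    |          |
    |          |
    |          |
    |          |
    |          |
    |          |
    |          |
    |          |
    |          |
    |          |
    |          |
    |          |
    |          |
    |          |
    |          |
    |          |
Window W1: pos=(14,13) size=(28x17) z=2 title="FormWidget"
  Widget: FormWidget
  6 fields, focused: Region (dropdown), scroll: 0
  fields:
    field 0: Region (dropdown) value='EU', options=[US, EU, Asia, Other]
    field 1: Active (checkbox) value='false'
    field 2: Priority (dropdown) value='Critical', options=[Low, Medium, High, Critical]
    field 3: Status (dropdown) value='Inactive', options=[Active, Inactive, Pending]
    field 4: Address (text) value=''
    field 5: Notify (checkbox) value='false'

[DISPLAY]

                                        
                                        
                                        
                                        
                                        
                                        
                                        
          ┏━━━━━━━━━━━━━━━━━━━━━━━━━━━━━
          ┃ Tetris                      
          ┠─────────────────────────────
          ┃          │Next:             
          ┃          │  ▒               
          ┃          │▒▒▒               
          ┏━━━━━━━━━━━━━━━━━━━━━━━━━━┓  
          ┃ FormWidget               ┃  
          ┠──────────────────────────┨  
          ┃> Region:     [EU       ▼]┃  
          ┃  Active:     [ ]         ┃  
          ┃  Priority:   [Critical ▼]┃  
          ┃  Status:     [Inactive ▼]┃  
          ┃  Address:    [          ]┃  
          ┃  Notify:     [ ]         ┃━━
          ┃                          ┃  
          ┃                          ┃  


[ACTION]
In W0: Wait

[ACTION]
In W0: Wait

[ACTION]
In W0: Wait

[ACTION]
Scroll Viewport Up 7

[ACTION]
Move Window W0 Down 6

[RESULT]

                                        
                                        
                                        
                                        
                                        
                                        
                                        
                                        
                                        
                                        
                                        
                                        
                                        
          ┏━━━━━━━━━━━━━━━━━━━━━━━━━━┓━━
          ┃ FormWidget               ┃  
          ┠──────────────────────────┨──
          ┃> Region:     [EU       ▼]┃  
          ┃  Active:     [ ]         ┃  
          ┃  Priority:   [Critical ▼]┃  
          ┃  Status:     [Inactive ▼]┃  
          ┃  Address:    [          ]┃  
          ┃  Notify:     [ ]         ┃  
          ┃                          ┃  
          ┃                          ┃  
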